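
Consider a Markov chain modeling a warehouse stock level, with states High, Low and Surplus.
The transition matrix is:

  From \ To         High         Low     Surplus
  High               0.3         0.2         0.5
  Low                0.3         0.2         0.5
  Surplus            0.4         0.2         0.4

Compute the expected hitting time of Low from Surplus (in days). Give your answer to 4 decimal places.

5.0000

Let t(s) be the expected number of days to first reach Low from state s, with t(Low) = 0. Conditioning on the first day:
t(High) = 1 + 0.3·t(High) + 0.5·t(Surplus)
t(Surplus) = 1 + 0.4·t(High) + 0.4·t(Surplus)
Solving: t(High) = 5.0000, t(Surplus) = 5.0000.
Expected days from Surplus to Low: 5.0000.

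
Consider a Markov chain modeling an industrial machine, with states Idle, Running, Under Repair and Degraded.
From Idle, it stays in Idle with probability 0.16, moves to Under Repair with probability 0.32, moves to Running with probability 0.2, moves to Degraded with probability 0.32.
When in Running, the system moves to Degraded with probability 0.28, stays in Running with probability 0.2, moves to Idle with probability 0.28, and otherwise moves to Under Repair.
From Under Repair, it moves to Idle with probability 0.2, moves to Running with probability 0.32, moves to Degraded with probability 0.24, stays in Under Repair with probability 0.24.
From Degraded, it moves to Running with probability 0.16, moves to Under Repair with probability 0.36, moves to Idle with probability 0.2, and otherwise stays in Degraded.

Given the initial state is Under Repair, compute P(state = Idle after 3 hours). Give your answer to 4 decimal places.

Propagate the distribution vector 3 hours from Under Repair.
After 0 hours: (0.0000, 0.0000, 1.0000, 0.0000)
After 1 hour: (0.2000, 0.3200, 0.2400, 0.2400)
After 2 hours: (0.2176, 0.2192, 0.2848, 0.2784)
After 3 hours: (0.2088, 0.2230, 0.2908, 0.2773)
P(in Idle after 3 hours) = 0.2088

0.2088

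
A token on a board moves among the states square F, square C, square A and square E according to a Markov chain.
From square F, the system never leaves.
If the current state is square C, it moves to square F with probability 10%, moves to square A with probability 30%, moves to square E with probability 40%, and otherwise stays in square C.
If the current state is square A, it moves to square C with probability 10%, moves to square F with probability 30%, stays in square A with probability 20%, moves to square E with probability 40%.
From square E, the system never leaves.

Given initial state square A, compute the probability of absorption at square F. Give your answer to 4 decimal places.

Let h(s) be the probability of absorption at square F starting from transient state s. Then h(square F) = 1 and h(square E) = 0. By first-step analysis:
h(square C) = 0.1·1 + 0.2·h(square C) + 0.3·h(square A) + 0.4·0
h(square A) = 0.3·1 + 0.1·h(square C) + 0.2·h(square A) + 0.4·0
Solving: h(square C) = 0.2787, h(square A) = 0.4098.
Starting from square A, the probability is 0.4098.

0.4098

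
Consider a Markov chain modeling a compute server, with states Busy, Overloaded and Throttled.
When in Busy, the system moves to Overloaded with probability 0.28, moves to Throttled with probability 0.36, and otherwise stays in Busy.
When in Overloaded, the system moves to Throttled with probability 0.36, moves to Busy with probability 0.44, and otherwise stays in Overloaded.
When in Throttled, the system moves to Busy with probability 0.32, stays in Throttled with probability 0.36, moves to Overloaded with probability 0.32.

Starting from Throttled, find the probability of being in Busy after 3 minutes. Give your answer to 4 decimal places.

Propagate the distribution vector 3 minutes from Throttled.
After 0 minutes: (0.0000, 0.0000, 1.0000)
After 1 minute: (0.3200, 0.3200, 0.3600)
After 2 minutes: (0.3712, 0.2688, 0.3600)
After 3 minutes: (0.3671, 0.2729, 0.3600)
P(in Busy after 3 minutes) = 0.3671

0.3671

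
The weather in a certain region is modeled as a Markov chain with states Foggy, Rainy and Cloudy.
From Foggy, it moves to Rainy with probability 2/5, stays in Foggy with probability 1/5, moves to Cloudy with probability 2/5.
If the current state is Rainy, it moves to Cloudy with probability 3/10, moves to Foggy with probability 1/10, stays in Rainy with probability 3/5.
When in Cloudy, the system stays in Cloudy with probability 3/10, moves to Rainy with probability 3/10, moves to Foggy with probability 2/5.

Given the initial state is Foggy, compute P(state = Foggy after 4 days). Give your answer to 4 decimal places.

0.2192

Propagate the distribution vector 4 days from Foggy.
After 0 days: (1.0000, 0.0000, 0.0000)
After 1 day: (0.2000, 0.4000, 0.4000)
After 2 days: (0.2400, 0.4400, 0.3200)
After 3 days: (0.2200, 0.4560, 0.3240)
After 4 days: (0.2192, 0.4588, 0.3220)
P(in Foggy after 4 days) = 0.2192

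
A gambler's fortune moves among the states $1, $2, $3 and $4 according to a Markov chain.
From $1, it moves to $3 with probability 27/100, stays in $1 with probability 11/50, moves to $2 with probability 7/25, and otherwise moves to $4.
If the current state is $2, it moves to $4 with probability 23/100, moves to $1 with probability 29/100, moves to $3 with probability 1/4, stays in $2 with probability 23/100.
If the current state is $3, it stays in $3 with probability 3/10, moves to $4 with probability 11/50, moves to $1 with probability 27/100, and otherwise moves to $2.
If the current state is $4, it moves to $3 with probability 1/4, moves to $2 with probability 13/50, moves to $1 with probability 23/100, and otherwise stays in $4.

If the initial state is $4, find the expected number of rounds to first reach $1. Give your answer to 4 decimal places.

Let t(s) be the expected number of rounds to first reach $1 from state s, with t($1) = 0. Conditioning on the first round:
t($2) = 1 + 0.23·t($2) + 0.25·t($3) + 0.23·t($4)
t($3) = 1 + 0.21·t($2) + 0.3·t($3) + 0.22·t($4)
t($4) = 1 + 0.26·t($2) + 0.25·t($3) + 0.26·t($4)
Solving: t($2) = 3.6945, t($3) = 3.7699, t($4) = 3.9230.
Expected rounds from $4 to $1: 3.9230.

3.9230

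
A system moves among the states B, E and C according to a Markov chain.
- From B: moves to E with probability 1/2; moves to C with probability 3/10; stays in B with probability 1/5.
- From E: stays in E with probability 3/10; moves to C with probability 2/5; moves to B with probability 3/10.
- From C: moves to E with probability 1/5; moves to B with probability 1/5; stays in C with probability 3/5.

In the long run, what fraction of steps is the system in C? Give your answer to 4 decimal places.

Let the stationary distribution be π with π = πP and π_1 + π_2 + π_3 = 1.
π_1 = 0.2·π_1 + 0.3·π_2 + 0.2·π_3
π_2 = 0.5·π_1 + 0.3·π_2 + 0.2·π_3
Solving with the normalization constraint gives π = (0.2299, 0.2989, 0.4713).
So the stationary probability of C is 0.4713.

0.4713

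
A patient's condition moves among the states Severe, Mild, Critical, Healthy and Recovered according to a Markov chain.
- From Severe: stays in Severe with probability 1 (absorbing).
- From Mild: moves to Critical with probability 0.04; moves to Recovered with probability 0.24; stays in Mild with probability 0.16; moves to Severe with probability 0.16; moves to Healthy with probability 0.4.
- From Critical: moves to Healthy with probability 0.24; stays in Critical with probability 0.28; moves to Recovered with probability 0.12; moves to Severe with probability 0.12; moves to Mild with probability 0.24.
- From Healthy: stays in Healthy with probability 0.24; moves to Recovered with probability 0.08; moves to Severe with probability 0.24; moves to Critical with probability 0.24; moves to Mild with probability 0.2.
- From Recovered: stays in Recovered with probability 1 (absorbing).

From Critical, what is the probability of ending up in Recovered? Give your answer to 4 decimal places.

Let h(s) be the probability of absorption at Recovered starting from transient state s. Then h(Recovered) = 1 and h(Severe) = 0. By first-step analysis:
h(Mild) = 0.16·0 + 0.16·h(Mild) + 0.04·h(Critical) + 0.4·h(Healthy) + 0.24·1
h(Critical) = 0.12·0 + 0.24·h(Mild) + 0.28·h(Critical) + 0.24·h(Healthy) + 0.12·1
h(Healthy) = 0.24·0 + 0.2·h(Mild) + 0.24·h(Critical) + 0.24·h(Healthy) + 0.08·1
Solving: h(Mild) = 0.4869, h(Critical) = 0.4546, h(Healthy) = 0.3769.
Starting from Critical, the probability is 0.4546.

0.4546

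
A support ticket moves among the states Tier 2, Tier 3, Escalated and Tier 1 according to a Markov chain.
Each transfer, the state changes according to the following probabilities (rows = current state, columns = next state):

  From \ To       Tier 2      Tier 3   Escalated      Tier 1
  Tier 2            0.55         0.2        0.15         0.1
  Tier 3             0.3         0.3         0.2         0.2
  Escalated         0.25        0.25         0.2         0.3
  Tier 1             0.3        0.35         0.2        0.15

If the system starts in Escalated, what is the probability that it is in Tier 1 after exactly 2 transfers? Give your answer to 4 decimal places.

Propagate the distribution vector 2 transfers from Escalated.
After 0 transfers: (0.0000, 0.0000, 1.0000, 0.0000)
After 1 transfer: (0.2500, 0.2500, 0.2000, 0.3000)
After 2 transfers: (0.3525, 0.2800, 0.1875, 0.1800)
P(in Tier 1 after 2 transfers) = 0.1800

0.1800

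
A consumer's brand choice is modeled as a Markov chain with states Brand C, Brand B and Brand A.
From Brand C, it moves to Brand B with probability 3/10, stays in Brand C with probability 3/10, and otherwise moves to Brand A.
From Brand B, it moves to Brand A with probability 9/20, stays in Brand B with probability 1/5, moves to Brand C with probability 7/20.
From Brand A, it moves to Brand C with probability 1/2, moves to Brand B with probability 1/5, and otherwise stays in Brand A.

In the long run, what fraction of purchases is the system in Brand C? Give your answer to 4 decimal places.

0.3868

Let the stationary distribution be π with π = πP and π_1 + π_2 + π_3 = 1.
π_1 = 0.3·π_1 + 0.35·π_2 + 0.5·π_3
π_2 = 0.3·π_1 + 0.2·π_2 + 0.2·π_3
Solving with the normalization constraint gives π = (0.3868, 0.2387, 0.3745).
So the stationary probability of Brand C is 0.3868.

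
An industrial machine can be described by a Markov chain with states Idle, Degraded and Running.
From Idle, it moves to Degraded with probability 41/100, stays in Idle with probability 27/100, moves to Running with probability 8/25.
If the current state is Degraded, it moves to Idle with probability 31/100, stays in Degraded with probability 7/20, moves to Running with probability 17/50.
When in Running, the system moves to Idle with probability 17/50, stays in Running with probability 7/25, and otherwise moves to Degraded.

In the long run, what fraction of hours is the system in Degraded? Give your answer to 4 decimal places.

0.3779

Let the stationary distribution be π with π = πP and π_1 + π_2 + π_3 = 1.
π_1 = 0.27·π_1 + 0.31·π_2 + 0.34·π_3
π_2 = 0.41·π_1 + 0.35·π_2 + 0.38·π_3
Solving with the normalization constraint gives π = (0.3072, 0.3779, 0.3150).
So the stationary probability of Degraded is 0.3779.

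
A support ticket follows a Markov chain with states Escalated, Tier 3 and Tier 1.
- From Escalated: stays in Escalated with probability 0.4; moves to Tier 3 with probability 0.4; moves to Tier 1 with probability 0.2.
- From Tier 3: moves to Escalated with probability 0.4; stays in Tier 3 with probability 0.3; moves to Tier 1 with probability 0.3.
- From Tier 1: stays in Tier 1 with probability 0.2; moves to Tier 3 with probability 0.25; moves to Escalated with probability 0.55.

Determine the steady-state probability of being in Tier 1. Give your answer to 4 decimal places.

Let the stationary distribution be π with π = πP and π_1 + π_2 + π_3 = 1.
π_1 = 0.4·π_1 + 0.4·π_2 + 0.55·π_3
π_2 = 0.4·π_1 + 0.3·π_2 + 0.25·π_3
Solving with the normalization constraint gives π = (0.4350, 0.3318, 0.2332).
So the stationary probability of Tier 1 is 0.2332.

0.2332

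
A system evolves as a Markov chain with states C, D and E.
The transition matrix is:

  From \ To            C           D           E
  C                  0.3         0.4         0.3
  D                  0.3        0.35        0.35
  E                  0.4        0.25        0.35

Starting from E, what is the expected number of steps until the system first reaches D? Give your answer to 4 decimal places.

Let t(s) be the expected number of steps to first reach D from state s, with t(D) = 0. Conditioning on the first step:
t(C) = 1 + 0.3·t(C) + 0.3·t(E)
t(E) = 1 + 0.4·t(C) + 0.35·t(E)
Solving: t(C) = 2.8358, t(E) = 3.2836.
Expected steps from E to D: 3.2836.

3.2836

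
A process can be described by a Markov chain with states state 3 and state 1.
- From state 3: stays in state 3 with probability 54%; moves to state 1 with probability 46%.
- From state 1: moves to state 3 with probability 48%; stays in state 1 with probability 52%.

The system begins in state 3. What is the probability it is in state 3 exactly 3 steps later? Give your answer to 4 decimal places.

0.5107

Propagate the distribution vector 3 steps from state 3.
After 0 steps: (1.0000, 0.0000)
After 1 step: (0.5400, 0.4600)
After 2 steps: (0.5124, 0.4876)
After 3 steps: (0.5107, 0.4893)
P(in state 3 after 3 steps) = 0.5107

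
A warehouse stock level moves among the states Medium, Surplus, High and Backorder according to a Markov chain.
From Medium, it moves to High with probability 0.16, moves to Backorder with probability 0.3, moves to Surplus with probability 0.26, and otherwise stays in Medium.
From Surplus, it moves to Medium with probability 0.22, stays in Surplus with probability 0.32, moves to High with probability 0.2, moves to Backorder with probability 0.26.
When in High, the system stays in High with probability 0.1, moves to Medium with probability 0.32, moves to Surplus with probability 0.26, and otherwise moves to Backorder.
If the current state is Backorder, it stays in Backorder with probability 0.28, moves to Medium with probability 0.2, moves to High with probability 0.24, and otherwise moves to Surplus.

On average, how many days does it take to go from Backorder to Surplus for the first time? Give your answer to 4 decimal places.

Let t(s) be the expected number of days to first reach Surplus from state s, with t(Surplus) = 0. Conditioning on the first day:
t(Medium) = 1 + 0.28·t(Medium) + 0.16·t(High) + 0.3·t(Backorder)
t(High) = 1 + 0.32·t(Medium) + 0.1·t(High) + 0.32·t(Backorder)
t(Backorder) = 1 + 0.2·t(Medium) + 0.24·t(High) + 0.28·t(Backorder)
Solving: t(Medium) = 3.7601, t(High) = 3.7587, t(Backorder) = 3.6863.
Expected days from Backorder to Surplus: 3.6863.

3.6863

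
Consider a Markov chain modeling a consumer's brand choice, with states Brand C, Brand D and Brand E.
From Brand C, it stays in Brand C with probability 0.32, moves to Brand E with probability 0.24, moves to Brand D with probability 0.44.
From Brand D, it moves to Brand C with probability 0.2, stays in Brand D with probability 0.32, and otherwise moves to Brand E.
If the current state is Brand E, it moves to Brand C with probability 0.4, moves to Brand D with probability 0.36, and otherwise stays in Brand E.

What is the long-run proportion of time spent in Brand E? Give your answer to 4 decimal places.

Let the stationary distribution be π with π = πP and π_1 + π_2 + π_3 = 1.
π_1 = 0.32·π_1 + 0.2·π_2 + 0.4·π_3
π_2 = 0.44·π_1 + 0.32·π_2 + 0.36·π_3
Solving with the normalization constraint gives π = (0.3020, 0.3694, 0.3287).
So the stationary probability of Brand E is 0.3287.

0.3287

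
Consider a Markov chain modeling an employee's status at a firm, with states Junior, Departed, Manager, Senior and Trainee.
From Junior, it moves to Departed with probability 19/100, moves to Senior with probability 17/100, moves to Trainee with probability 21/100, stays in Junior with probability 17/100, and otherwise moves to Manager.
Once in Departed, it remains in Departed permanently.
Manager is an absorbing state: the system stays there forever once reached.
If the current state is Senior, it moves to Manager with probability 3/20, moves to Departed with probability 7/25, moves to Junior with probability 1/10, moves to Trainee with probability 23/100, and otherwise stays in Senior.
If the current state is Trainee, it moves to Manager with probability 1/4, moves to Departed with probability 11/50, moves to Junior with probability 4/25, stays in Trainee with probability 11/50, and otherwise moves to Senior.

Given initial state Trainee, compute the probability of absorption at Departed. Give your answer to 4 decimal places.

Let h(s) be the probability of absorption at Departed starting from transient state s. Then h(Departed) = 1 and h(Manager) = 0. By first-step analysis:
h(Junior) = 0.17·h(Junior) + 0.19·1 + 0.26·0 + 0.17·h(Senior) + 0.21·h(Trainee)
h(Senior) = 0.1·h(Junior) + 0.28·1 + 0.15·0 + 0.24·h(Senior) + 0.23·h(Trainee)
h(Trainee) = 0.16·h(Junior) + 0.22·1 + 0.25·0 + 0.15·h(Senior) + 0.22·h(Trainee)
Solving: h(Junior) = 0.4714, h(Senior) = 0.5788, h(Trainee) = 0.4901.
Starting from Trainee, the probability is 0.4901.

0.4901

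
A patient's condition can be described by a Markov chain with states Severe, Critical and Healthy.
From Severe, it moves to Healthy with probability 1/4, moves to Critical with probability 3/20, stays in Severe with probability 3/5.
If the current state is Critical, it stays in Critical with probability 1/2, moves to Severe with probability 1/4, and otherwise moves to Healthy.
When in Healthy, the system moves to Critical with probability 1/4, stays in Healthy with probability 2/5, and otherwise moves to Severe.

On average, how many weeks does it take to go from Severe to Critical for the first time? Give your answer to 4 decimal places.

5.5738

Let t(s) be the expected number of weeks to first reach Critical from state s, with t(Critical) = 0. Conditioning on the first week:
t(Severe) = 1 + 0.6·t(Severe) + 0.25·t(Healthy)
t(Healthy) = 1 + 0.35·t(Severe) + 0.4·t(Healthy)
Solving: t(Severe) = 5.5738, t(Healthy) = 4.9180.
Expected weeks from Severe to Critical: 5.5738.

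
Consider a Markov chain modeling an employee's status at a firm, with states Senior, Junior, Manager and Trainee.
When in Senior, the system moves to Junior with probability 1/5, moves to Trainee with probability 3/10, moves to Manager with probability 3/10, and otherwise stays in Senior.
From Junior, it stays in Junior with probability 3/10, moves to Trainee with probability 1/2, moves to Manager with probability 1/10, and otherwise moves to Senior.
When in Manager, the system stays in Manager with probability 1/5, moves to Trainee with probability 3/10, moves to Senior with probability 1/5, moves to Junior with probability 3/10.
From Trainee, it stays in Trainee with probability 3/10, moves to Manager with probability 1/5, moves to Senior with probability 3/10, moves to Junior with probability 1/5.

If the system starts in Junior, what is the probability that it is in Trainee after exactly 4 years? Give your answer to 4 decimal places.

Propagate the distribution vector 4 years from Junior.
After 0 years: (0.0000, 1.0000, 0.0000, 0.0000)
After 1 year: (0.1000, 0.3000, 0.1000, 0.5000)
After 2 years: (0.2200, 0.2400, 0.1800, 0.3600)
After 3 years: (0.2120, 0.2420, 0.1980, 0.3480)
After 4 years: (0.2106, 0.2440, 0.1970, 0.3484)
P(in Trainee after 4 years) = 0.3484

0.3484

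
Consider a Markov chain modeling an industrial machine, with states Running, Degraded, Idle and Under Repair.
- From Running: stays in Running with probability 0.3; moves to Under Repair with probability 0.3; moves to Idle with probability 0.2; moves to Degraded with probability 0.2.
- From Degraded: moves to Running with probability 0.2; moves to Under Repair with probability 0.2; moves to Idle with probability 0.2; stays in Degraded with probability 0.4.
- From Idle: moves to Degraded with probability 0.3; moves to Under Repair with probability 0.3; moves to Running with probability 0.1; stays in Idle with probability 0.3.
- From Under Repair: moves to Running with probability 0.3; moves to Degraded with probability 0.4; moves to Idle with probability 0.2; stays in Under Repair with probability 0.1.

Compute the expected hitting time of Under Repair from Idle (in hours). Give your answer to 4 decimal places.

Let t(s) be the expected number of hours to first reach Under Repair from state s, with t(Under Repair) = 0. Conditioning on the first hour:
t(Running) = 1 + 0.3·t(Running) + 0.2·t(Degraded) + 0.2·t(Idle)
t(Degraded) = 1 + 0.2·t(Running) + 0.4·t(Degraded) + 0.2·t(Idle)
t(Idle) = 1 + 0.1·t(Running) + 0.3·t(Degraded) + 0.3·t(Idle)
Solving: t(Running) = 3.6735, t(Degraded) = 4.1327, t(Idle) = 3.7245.
Expected hours from Idle to Under Repair: 3.7245.

3.7245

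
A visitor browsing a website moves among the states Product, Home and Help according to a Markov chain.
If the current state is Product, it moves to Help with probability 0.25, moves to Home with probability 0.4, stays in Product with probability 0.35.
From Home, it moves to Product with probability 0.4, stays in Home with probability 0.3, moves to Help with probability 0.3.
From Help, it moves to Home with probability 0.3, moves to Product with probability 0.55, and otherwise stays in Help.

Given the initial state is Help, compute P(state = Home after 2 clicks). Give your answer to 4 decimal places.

0.3550

Sum over the intermediate state after 1 click:
P = P(Help→Product)·P(Product→Home) + P(Help→Home)·P(Home→Home) + P(Help→Help)·P(Help→Home)
  = 0.55×0.4 + 0.3×0.3 + 0.15×0.3
  = 0.2200 + 0.0900 + 0.0450 = 0.3550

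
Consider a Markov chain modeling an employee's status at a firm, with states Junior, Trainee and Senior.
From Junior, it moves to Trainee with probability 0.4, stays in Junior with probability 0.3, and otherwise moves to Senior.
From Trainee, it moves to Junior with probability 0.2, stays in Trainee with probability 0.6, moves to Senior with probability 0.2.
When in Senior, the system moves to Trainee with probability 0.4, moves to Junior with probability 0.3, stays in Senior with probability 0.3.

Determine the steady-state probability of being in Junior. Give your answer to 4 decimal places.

Let the stationary distribution be π with π = πP and π_1 + π_2 + π_3 = 1.
π_1 = 0.3·π_1 + 0.2·π_2 + 0.3·π_3
π_2 = 0.4·π_1 + 0.6·π_2 + 0.4·π_3
Solving with the normalization constraint gives π = (0.2500, 0.5000, 0.2500).
So the stationary probability of Junior is 0.2500.

0.2500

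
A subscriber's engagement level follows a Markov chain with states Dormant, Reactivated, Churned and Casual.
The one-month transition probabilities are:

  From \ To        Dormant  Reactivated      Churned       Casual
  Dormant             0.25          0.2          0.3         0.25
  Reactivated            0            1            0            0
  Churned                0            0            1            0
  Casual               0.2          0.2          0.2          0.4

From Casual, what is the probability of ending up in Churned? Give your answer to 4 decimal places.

Let h(s) be the probability of absorption at Churned starting from transient state s. Then h(Churned) = 1 and h(Reactivated) = 0. By first-step analysis:
h(Dormant) = 0.25·h(Dormant) + 0.2·0 + 0.3·1 + 0.25·h(Casual)
h(Casual) = 0.2·h(Dormant) + 0.2·0 + 0.2·1 + 0.4·h(Casual)
Solving: h(Dormant) = 0.5750, h(Casual) = 0.5250.
Starting from Casual, the probability is 0.5250.

0.5250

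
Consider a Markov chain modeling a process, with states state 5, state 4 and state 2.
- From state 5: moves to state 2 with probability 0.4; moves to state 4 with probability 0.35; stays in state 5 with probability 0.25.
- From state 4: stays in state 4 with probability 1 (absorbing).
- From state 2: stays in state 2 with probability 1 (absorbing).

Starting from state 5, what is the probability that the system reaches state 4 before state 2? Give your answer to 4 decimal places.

0.4667

Let h(s) be the probability of absorption at state 4 starting from transient state s. Then h(state 4) = 1 and h(state 2) = 0. By first-step analysis:
h(state 5) = 0.25·h(state 5) + 0.35·1 + 0.4·0
Solving: h(state 5) = 0.4667.
Starting from state 5, the probability is 0.4667.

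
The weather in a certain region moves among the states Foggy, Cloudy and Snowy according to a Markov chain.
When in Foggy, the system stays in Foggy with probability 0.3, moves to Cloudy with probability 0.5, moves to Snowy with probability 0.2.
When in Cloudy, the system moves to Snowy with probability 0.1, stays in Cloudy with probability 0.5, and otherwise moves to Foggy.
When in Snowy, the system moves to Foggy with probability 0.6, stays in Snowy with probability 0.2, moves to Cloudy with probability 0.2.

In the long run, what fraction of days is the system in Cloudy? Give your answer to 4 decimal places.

Let the stationary distribution be π with π = πP and π_1 + π_2 + π_3 = 1.
π_1 = 0.3·π_1 + 0.4·π_2 + 0.6·π_3
π_2 = 0.5·π_1 + 0.5·π_2 + 0.2·π_3
Solving with the normalization constraint gives π = (0.3918, 0.4536, 0.1546).
So the stationary probability of Cloudy is 0.4536.

0.4536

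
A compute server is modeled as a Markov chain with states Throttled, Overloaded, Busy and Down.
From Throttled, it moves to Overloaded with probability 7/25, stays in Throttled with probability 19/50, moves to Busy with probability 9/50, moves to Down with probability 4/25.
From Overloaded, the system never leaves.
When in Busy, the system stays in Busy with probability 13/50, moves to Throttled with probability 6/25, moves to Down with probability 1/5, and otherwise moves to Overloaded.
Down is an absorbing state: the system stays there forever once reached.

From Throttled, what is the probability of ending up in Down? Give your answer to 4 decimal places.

0.3715

Let h(s) be the probability of absorption at Down starting from transient state s. Then h(Down) = 1 and h(Overloaded) = 0. By first-step analysis:
h(Throttled) = 0.38·h(Throttled) + 0.28·0 + 0.18·h(Busy) + 0.16·1
h(Busy) = 0.24·h(Throttled) + 0.3·0 + 0.26·h(Busy) + 0.2·1
Solving: h(Throttled) = 0.3715, h(Busy) = 0.3908.
Starting from Throttled, the probability is 0.3715.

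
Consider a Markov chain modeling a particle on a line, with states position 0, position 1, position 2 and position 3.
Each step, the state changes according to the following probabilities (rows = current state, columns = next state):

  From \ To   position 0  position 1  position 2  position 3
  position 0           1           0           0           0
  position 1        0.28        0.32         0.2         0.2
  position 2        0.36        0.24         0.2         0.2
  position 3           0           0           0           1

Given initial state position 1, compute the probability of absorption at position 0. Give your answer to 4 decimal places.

0.5968

Let h(s) be the probability of absorption at position 0 starting from transient state s. Then h(position 0) = 1 and h(position 3) = 0. By first-step analysis:
h(position 1) = 0.28·1 + 0.32·h(position 1) + 0.2·h(position 2) + 0.2·0
h(position 2) = 0.36·1 + 0.24·h(position 1) + 0.2·h(position 2) + 0.2·0
Solving: h(position 1) = 0.5968, h(position 2) = 0.6290.
Starting from position 1, the probability is 0.5968.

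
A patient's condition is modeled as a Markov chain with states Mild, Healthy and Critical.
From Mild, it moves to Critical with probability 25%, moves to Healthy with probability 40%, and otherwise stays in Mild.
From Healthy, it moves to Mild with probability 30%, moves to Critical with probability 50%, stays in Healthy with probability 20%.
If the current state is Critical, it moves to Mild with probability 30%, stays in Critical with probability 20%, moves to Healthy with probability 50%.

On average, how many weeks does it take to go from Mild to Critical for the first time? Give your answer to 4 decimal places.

3.0000

Let t(s) be the expected number of weeks to first reach Critical from state s, with t(Critical) = 0. Conditioning on the first week:
t(Mild) = 1 + 0.35·t(Mild) + 0.4·t(Healthy)
t(Healthy) = 1 + 0.3·t(Mild) + 0.2·t(Healthy)
Solving: t(Mild) = 3.0000, t(Healthy) = 2.3750.
Expected weeks from Mild to Critical: 3.0000.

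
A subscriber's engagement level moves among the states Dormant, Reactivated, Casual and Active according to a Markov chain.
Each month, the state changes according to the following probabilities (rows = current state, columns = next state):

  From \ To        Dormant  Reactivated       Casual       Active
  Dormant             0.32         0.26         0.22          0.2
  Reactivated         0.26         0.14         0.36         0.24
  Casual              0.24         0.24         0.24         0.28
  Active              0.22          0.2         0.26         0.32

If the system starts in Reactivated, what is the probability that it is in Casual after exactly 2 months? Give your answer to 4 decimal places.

Propagate the distribution vector 2 months from Reactivated.
After 0 months: (0.0000, 1.0000, 0.0000, 0.0000)
After 1 month: (0.2600, 0.1400, 0.3600, 0.2400)
After 2 months: (0.2588, 0.2216, 0.2564, 0.2632)
P(in Casual after 2 months) = 0.2564

0.2564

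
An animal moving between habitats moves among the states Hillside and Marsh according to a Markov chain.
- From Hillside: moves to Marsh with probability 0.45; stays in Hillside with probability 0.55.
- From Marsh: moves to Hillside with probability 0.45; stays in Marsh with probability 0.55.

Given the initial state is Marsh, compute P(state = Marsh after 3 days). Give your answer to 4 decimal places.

0.5005

Propagate the distribution vector 3 days from Marsh.
After 0 days: (0.0000, 1.0000)
After 1 day: (0.4500, 0.5500)
After 2 days: (0.4950, 0.5050)
After 3 days: (0.4995, 0.5005)
P(in Marsh after 3 days) = 0.5005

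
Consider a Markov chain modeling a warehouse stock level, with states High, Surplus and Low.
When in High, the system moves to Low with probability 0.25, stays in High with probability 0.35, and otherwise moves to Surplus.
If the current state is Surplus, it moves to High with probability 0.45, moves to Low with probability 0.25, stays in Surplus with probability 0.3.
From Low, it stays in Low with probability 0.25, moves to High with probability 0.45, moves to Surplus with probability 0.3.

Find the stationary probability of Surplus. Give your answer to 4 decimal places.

Let the stationary distribution be π with π = πP and π_1 + π_2 + π_3 = 1.
π_1 = 0.35·π_1 + 0.45·π_2 + 0.45·π_3
π_2 = 0.4·π_1 + 0.3·π_2 + 0.3·π_3
Solving with the normalization constraint gives π = (0.4091, 0.3409, 0.2500).
So the stationary probability of Surplus is 0.3409.

0.3409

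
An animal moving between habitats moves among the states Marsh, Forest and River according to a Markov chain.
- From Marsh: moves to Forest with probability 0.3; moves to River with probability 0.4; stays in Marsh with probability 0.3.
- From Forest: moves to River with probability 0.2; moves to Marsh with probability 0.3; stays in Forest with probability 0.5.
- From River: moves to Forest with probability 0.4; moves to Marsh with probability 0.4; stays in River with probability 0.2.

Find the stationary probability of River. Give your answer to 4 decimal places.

Let the stationary distribution be π with π = πP and π_1 + π_2 + π_3 = 1.
π_1 = 0.3·π_1 + 0.3·π_2 + 0.4·π_3
π_2 = 0.3·π_1 + 0.5·π_2 + 0.4·π_3
Solving with the normalization constraint gives π = (0.3265, 0.4082, 0.2653).
So the stationary probability of River is 0.2653.

0.2653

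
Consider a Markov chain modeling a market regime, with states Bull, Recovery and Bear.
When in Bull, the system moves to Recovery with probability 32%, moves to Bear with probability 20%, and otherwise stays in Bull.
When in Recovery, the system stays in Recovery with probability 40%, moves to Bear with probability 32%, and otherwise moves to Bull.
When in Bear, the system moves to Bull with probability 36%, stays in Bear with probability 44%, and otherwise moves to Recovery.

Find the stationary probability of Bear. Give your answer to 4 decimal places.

Let the stationary distribution be π with π = πP and π_1 + π_2 + π_3 = 1.
π_1 = 0.48·π_1 + 0.28·π_2 + 0.36·π_3
π_2 = 0.32·π_1 + 0.4·π_2 + 0.2·π_3
Solving with the normalization constraint gives π = (0.3812, 0.3072, 0.3117).
So the stationary probability of Bear is 0.3117.

0.3117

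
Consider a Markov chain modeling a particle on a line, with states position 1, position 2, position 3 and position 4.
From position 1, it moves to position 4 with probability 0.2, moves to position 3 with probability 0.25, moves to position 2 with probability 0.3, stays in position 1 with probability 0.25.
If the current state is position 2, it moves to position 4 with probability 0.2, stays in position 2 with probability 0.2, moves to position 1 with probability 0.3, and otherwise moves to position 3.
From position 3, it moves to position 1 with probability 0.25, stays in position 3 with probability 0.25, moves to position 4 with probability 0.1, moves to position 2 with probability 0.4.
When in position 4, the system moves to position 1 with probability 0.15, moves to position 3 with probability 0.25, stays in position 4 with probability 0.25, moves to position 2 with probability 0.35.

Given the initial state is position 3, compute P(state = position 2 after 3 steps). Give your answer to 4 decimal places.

Propagate the distribution vector 3 steps from position 3.
After 0 steps: (0.0000, 0.0000, 1.0000, 0.0000)
After 1 step: (0.2500, 0.4000, 0.2500, 0.1000)
After 2 steps: (0.2600, 0.2900, 0.2700, 0.1800)
After 3 steps: (0.2465, 0.3070, 0.2645, 0.1820)
P(in position 2 after 3 steps) = 0.3070

0.3070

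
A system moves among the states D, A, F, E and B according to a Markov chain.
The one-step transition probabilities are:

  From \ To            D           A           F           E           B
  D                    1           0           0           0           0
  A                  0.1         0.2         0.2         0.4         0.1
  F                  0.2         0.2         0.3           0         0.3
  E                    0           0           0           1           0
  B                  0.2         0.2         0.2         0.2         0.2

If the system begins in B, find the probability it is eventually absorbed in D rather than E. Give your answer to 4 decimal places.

0.4793

Let h(s) be the probability of absorption at D starting from transient state s. Then h(D) = 1 and h(E) = 0. By first-step analysis:
h(A) = 0.1·1 + 0.2·h(A) + 0.2·h(F) + 0.4·0 + 0.1·h(B)
h(F) = 0.2·1 + 0.2·h(A) + 0.3·h(F) + 0.3·h(B)
h(B) = 0.2·1 + 0.2·h(A) + 0.2·h(F) + 0.2·0 + 0.2·h(B)
Solving: h(A) = 0.3314, h(F) = 0.5858, h(B) = 0.4793.
Starting from B, the probability is 0.4793.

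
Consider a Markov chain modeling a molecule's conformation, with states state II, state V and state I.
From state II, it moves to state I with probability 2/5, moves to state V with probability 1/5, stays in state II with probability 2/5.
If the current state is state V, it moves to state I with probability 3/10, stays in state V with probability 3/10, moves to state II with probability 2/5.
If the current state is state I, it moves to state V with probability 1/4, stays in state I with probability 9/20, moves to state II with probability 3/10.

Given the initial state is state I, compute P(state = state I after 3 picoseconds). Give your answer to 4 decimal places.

Propagate the distribution vector 3 picoseconds from state I.
After 0 picoseconds: (0.0000, 0.0000, 1.0000)
After 1 picosecond: (0.3000, 0.2500, 0.4500)
After 2 picoseconds: (0.3550, 0.2475, 0.3975)
After 3 picoseconds: (0.3603, 0.2446, 0.3951)
P(in state I after 3 picoseconds) = 0.3951

0.3951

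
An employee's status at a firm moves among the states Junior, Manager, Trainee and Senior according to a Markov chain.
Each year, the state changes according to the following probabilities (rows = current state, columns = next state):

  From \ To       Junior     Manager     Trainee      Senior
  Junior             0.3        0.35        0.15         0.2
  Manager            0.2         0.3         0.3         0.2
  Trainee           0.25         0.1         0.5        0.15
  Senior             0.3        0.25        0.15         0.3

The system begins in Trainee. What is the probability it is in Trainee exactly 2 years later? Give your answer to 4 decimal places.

0.3400

Propagate the distribution vector 2 years from Trainee.
After 0 years: (0.0000, 0.0000, 1.0000, 0.0000)
After 1 year: (0.2500, 0.1000, 0.5000, 0.1500)
After 2 years: (0.2650, 0.2050, 0.3400, 0.1900)
P(in Trainee after 2 years) = 0.3400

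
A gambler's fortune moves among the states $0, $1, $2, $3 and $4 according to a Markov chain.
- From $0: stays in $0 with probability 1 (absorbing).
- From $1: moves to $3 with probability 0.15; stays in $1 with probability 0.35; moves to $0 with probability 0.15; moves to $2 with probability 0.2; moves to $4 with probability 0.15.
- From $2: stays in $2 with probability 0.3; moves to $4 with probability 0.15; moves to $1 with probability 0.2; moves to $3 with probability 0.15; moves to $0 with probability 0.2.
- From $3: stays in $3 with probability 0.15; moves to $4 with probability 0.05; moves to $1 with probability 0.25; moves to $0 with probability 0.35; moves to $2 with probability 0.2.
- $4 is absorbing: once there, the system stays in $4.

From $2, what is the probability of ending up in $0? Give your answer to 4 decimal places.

0.6090

Let h(s) be the probability of absorption at $0 starting from transient state s. Then h($0) = 1 and h($4) = 0. By first-step analysis:
h($1) = 0.15·1 + 0.35·h($1) + 0.2·h($2) + 0.15·h($3) + 0.15·0
h($2) = 0.2·1 + 0.2·h($1) + 0.3·h($2) + 0.15·h($3) + 0.15·0
h($3) = 0.35·1 + 0.25·h($1) + 0.2·h($2) + 0.15·h($3) + 0.05·0
Solving: h($1) = 0.5860, h($2) = 0.6090, h($3) = 0.7274.
Starting from $2, the probability is 0.6090.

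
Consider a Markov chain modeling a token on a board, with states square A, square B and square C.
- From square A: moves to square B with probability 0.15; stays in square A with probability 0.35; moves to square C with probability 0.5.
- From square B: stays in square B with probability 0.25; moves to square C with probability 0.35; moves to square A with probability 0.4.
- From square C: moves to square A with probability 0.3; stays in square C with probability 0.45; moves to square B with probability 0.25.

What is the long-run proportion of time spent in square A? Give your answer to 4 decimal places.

0.3385

Let the stationary distribution be π with π = πP and π_1 + π_2 + π_3 = 1.
π_1 = 0.35·π_1 + 0.4·π_2 + 0.3·π_3
π_2 = 0.15·π_1 + 0.25·π_2 + 0.25·π_3
Solving with the normalization constraint gives π = (0.3385, 0.2161, 0.4453).
So the stationary probability of square A is 0.3385.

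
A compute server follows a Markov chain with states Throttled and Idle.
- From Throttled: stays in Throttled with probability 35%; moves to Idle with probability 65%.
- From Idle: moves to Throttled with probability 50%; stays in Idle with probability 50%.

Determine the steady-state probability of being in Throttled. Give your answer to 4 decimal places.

Let the stationary distribution be π with π = πP and π_1 + π_2 = 1.
π_1 = 0.35·π_1 + 0.5·π_2
Solving with the normalization constraint gives π = (0.4348, 0.5652).
So the stationary probability of Throttled is 0.4348.

0.4348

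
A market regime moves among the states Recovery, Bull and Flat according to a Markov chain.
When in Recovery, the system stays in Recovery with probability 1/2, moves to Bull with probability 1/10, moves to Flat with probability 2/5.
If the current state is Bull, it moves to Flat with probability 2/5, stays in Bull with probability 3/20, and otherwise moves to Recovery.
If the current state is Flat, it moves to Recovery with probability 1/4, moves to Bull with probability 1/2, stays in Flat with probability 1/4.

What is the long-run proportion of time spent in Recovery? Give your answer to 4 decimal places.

0.4005

Let the stationary distribution be π with π = πP and π_1 + π_2 + π_3 = 1.
π_1 = 0.5·π_1 + 0.45·π_2 + 0.25·π_3
π_2 = 0.1·π_1 + 0.15·π_2 + 0.5·π_3
Solving with the normalization constraint gives π = (0.4005, 0.2517, 0.3478).
So the stationary probability of Recovery is 0.4005.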